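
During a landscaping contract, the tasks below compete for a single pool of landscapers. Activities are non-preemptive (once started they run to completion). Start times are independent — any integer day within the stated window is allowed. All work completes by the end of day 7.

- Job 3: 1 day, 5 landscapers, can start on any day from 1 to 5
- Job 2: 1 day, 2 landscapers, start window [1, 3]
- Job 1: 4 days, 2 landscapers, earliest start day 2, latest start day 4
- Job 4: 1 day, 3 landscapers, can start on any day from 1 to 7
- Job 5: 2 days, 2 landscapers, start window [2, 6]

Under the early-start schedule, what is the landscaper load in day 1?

10

At early start, day 1 has: Job 3, Job 2, Job 4.
Demand: 5 + 2 + 3 = 10.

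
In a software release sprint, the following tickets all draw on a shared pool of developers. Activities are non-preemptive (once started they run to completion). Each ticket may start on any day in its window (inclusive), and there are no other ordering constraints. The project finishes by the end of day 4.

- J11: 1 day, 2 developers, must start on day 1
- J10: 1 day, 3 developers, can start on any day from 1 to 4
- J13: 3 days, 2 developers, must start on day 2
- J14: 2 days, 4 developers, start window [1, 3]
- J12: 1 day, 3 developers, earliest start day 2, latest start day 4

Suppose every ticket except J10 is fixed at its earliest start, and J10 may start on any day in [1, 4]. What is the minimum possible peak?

9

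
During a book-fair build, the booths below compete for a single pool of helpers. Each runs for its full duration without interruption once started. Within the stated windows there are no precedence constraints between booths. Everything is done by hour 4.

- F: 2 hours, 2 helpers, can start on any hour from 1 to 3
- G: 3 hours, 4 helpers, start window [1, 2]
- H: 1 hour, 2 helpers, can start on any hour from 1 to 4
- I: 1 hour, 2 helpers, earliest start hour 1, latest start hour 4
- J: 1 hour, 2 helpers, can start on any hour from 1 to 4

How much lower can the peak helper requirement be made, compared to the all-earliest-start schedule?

6

Early-start peak: h1:12  h2:6  h3:4  h4:0 ⇒ 12.
Leveled (F@1, G@1, H@3, I@4, J@4): h1:6  h2:6  h3:6  h4:4 ⇒ 6.
Reduction 12 − 6 = 6.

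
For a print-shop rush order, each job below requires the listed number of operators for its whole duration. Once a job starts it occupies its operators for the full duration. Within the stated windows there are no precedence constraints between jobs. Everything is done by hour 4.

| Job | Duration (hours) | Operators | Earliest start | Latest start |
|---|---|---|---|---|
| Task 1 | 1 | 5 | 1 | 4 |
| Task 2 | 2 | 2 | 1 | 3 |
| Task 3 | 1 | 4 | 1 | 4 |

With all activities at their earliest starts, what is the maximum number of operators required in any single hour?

Early-start schedule: Task 1@1, Task 2@1, Task 3@1.
Load per hour: hour 1: 11, hour 2: 2, hour 3: 0, hour 4: 0.
Peak is 11.

11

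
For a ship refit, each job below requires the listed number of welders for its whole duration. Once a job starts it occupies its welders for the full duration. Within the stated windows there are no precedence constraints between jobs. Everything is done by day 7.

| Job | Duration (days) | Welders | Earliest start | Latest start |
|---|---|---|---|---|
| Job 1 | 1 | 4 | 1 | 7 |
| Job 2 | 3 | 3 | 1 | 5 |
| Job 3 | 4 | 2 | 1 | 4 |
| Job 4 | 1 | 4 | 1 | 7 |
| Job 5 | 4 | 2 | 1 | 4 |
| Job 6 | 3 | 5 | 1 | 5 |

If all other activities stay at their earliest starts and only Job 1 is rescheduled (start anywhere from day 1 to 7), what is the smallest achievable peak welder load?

16

Job 1@1: d1:20  d2:12  d3:12  d4:4  d5:0  d6:0  d7:0 → peak 20
Job 1@2: d1:16  d2:16  d3:12  d4:4  d5:0  d6:0  d7:0 → peak 16
Job 1@3: d1:16  d2:12  d3:16  d4:4  d5:0  d6:0  d7:0 → peak 16
Job 1@4: d1:16  d2:12  d3:12  d4:8  d5:0  d6:0  d7:0 → peak 16
Job 1@5: d1:16  d2:12  d3:12  d4:4  d5:4  d6:0  d7:0 → peak 16
Job 1@6: d1:16  d2:12  d3:12  d4:4  d5:0  d6:4  d7:0 → peak 16
Job 1@7: d1:16  d2:12  d3:12  d4:4  d5:0  d6:0  d7:4 → peak 16
Best is Job 1@2, peak 16.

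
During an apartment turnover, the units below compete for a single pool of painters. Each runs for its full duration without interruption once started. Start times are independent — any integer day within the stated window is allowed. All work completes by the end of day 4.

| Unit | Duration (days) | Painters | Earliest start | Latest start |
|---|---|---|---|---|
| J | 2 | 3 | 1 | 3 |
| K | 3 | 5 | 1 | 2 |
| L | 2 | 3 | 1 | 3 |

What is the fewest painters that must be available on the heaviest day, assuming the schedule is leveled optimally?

8

Early-start (J@1, K@1, L@1) gives peak 11: d1:11  d2:11  d3:5  d4:0.
Shift L→3.
Schedule J@1, K@1, L@3: d1:8  d2:8  d3:8  d4:3 — peak 8.
No arrangement of the 18 feasible schedules does better.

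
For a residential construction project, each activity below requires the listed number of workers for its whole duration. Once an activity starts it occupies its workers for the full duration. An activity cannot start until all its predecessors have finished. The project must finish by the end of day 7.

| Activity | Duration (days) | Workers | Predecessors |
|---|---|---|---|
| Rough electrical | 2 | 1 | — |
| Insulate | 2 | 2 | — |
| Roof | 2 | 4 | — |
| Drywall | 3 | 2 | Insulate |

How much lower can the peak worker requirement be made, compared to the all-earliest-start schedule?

3

Early-start peak: d1:7  d2:7  d3:2  d4:2  d5:2  d6:0  d7:0 ⇒ 7.
Leveled (Rough electrical@1, Insulate@1, Roof@3, Drywall@5): d1:3  d2:3  d3:4  d4:4  d5:2  d6:2  d7:2 ⇒ 4.
Reduction 7 − 4 = 3.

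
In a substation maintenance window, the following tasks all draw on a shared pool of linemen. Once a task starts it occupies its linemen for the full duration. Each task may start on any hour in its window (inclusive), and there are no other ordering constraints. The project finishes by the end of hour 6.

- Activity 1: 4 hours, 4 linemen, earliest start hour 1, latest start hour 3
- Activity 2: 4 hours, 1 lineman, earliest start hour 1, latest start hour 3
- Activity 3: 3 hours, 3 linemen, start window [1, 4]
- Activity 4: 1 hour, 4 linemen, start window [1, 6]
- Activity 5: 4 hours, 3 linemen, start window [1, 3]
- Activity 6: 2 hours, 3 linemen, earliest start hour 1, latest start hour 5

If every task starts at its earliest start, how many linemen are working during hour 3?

At early start, hour 3 has: Activity 1, Activity 2, Activity 3, Activity 5.
Demand: 4 + 1 + 3 + 3 = 11.

11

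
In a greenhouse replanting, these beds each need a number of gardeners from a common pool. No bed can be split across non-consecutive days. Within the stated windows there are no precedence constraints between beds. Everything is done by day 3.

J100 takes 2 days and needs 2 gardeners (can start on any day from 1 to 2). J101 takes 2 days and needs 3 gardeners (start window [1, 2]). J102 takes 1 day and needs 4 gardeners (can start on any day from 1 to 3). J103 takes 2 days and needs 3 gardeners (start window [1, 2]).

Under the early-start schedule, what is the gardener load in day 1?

12

At early start, day 1 has: J100, J101, J102, J103.
Demand: 2 + 3 + 4 + 3 = 12.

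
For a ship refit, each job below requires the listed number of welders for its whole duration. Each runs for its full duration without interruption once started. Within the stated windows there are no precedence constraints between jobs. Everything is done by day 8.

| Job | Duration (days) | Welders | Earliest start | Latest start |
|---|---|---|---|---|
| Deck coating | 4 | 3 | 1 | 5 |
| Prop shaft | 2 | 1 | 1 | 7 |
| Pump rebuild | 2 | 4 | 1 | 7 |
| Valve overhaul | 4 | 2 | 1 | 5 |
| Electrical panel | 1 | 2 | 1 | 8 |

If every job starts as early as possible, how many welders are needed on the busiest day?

12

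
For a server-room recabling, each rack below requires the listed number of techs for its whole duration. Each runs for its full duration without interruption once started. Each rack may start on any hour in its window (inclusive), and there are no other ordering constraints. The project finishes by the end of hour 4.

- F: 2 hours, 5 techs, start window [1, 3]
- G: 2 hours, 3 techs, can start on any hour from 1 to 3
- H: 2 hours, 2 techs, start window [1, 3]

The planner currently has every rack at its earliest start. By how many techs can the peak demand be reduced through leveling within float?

5

Early-start peak: h1:10  h2:10  h3:0  h4:0 ⇒ 10.
Leveled (F@1, G@3, H@3): h1:5  h2:5  h3:5  h4:5 ⇒ 5.
Reduction 10 − 5 = 5.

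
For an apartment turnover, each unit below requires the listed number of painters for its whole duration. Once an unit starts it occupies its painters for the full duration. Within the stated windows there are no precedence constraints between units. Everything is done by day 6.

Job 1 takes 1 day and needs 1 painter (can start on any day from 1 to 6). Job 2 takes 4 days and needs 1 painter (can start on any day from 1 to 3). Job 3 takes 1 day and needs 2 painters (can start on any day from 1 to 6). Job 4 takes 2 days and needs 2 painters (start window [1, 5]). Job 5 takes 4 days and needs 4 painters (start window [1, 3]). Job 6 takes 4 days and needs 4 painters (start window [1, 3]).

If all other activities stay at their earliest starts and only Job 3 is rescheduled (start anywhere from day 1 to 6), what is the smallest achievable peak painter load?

Job 3@1: d1:14  d2:11  d3:9  d4:9  d5:0  d6:0 → peak 14
Job 3@2: d1:12  d2:13  d3:9  d4:9  d5:0  d6:0 → peak 13
Job 3@3: d1:12  d2:11  d3:11  d4:9  d5:0  d6:0 → peak 12
Job 3@4: d1:12  d2:11  d3:9  d4:11  d5:0  d6:0 → peak 12
Job 3@5: d1:12  d2:11  d3:9  d4:9  d5:2  d6:0 → peak 12
Job 3@6: d1:12  d2:11  d3:9  d4:9  d5:0  d6:2 → peak 12
Best is Job 3@3, peak 12.

12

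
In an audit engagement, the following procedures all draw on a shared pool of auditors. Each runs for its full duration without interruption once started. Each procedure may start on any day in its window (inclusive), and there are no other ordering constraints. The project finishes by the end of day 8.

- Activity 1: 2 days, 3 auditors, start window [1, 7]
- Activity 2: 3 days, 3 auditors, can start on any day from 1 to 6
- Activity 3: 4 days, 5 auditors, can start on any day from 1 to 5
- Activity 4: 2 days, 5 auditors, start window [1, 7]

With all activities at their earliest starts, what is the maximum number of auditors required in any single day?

16

Early-start schedule: Activity 1@1, Activity 2@1, Activity 3@1, Activity 4@1.
Load per day: day 1: 16, day 2: 16, day 3: 8, day 4: 5, day 5: 0, day 6: 0, day 7: 0, day 8: 0.
Peak is 16.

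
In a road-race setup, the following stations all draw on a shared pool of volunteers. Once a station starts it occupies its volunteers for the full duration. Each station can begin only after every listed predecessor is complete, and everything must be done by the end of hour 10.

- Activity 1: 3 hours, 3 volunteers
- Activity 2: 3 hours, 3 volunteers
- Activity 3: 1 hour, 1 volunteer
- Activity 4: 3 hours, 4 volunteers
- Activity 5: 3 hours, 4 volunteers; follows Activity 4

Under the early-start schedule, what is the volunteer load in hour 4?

4

At early start, hour 4 has: Activity 5.
Demand: 4 = 4.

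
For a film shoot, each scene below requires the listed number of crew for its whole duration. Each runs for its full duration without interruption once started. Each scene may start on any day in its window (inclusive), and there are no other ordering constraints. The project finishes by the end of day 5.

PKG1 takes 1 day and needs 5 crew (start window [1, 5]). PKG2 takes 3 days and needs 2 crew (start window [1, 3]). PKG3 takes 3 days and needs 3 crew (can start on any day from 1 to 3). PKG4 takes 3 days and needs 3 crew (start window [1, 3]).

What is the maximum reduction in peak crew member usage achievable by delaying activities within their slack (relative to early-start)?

5

Early-start peak: d1:13  d2:8  d3:8  d4:0  d5:0 ⇒ 13.
Leveled (PKG1@1, PKG2@1, PKG3@2, PKG4@2): d1:7  d2:8  d3:8  d4:6  d5:0 ⇒ 8.
Reduction 13 − 8 = 5.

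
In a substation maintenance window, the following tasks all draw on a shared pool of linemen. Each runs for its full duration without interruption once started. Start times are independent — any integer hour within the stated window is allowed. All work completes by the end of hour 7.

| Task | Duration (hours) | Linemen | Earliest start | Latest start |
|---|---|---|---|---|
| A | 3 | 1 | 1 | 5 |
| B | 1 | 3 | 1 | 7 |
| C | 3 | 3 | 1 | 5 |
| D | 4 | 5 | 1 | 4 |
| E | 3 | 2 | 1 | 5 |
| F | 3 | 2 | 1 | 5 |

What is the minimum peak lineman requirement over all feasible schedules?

7

Early-start (A@1, B@1, C@1, D@1, E@1, F@1) gives peak 16: h1:16  h2:13  h3:13  h4:5  h5:0  h6:0  h7:0.
Shift D→4, E→2, F→5.
Schedule A@1, B@1, C@1, D@4, E@2, F@5: h1:7  h2:6  h3:6  h4:7  h5:7  h6:7  h7:7 — peak 7.
Total lineman-hours = 47 over 7 hours ⇒ peak ≥ ⌈47/7⌉ = 7, so 7 is optimal.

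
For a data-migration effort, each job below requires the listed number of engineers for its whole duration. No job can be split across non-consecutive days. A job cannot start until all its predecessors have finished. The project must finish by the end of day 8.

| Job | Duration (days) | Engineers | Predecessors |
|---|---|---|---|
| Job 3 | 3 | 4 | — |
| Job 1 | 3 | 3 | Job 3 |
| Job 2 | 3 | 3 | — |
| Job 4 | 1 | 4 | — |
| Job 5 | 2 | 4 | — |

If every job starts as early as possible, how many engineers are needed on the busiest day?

Early-start schedule: Job 3@1, Job 1@4, Job 2@1, Job 4@1, Job 5@1.
Load per day: day 1: 15, day 2: 11, day 3: 7, day 4: 3, day 5: 3, day 6: 3, day 7: 0, day 8: 0.
Peak is 15.

15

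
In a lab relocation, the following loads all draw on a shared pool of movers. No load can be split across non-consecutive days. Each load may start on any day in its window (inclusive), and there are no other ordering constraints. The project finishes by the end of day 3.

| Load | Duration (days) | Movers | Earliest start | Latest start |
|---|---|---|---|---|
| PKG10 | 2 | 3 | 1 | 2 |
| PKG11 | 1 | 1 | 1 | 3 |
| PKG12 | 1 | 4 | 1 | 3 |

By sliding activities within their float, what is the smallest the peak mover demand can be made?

Early-start (PKG10@1, PKG11@1, PKG12@1) gives peak 8: d1:8  d2:3  d3:0.
Shift PKG12→3.
Schedule PKG10@1, PKG11@1, PKG12@3: d1:4  d2:3  d3:4 — peak 4.
Total mover-days = 11 over 3 days ⇒ peak ≥ ⌈11/3⌉ = 4, so 4 is optimal.

4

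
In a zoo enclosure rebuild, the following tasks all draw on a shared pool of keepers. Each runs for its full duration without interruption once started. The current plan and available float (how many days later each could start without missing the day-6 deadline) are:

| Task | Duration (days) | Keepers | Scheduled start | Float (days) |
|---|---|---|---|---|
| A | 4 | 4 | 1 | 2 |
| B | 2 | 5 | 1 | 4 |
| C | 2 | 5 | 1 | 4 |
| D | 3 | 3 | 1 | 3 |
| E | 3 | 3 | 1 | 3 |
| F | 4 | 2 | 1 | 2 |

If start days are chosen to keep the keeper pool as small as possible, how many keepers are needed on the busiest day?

Early-start (A@1, B@1, C@1, D@1, E@1, F@1) gives peak 22: d1:22  d2:22  d3:12  d4:6  d5:0  d6:0.
Shift C→5, E→3, F→3.
Schedule A@1, B@1, C@5, D@1, E@3, F@3: d1:12  d2:12  d3:12  d4:9  d5:10  d6:7 — peak 12.

12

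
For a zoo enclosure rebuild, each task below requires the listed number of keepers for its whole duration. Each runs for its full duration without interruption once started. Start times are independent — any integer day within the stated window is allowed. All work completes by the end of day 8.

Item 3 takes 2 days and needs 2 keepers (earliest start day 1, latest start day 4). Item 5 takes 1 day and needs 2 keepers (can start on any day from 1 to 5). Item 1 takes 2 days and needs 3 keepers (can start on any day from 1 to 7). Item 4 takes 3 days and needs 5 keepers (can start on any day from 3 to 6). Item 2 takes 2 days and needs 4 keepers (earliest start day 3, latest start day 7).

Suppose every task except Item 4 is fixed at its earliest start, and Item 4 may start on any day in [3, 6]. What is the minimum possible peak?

7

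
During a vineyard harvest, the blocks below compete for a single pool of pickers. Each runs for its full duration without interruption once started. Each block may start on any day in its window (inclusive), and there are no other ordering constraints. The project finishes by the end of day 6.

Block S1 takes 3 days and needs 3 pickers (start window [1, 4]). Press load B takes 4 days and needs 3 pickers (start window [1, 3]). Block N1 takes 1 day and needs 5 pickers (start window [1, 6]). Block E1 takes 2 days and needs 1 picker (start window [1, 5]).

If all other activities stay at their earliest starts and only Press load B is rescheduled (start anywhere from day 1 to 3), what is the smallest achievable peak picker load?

Press load B@1: d1:12  d2:7  d3:6  d4:3  d5:0  d6:0 → peak 12
Press load B@2: d1:9  d2:7  d3:6  d4:3  d5:3  d6:0 → peak 9
Press load B@3: d1:9  d2:4  d3:6  d4:3  d5:3  d6:3 → peak 9
Best is Press load B@2, peak 9.

9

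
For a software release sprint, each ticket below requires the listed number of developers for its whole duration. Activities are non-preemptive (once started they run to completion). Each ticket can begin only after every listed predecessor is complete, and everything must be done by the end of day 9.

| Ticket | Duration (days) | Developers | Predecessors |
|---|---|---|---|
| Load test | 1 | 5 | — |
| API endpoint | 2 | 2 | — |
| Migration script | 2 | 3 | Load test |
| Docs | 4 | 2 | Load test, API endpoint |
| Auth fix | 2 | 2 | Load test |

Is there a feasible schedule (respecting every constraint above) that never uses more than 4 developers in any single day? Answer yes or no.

The minimum achievable peak is 5; 4 < 5, so no feasible schedule stays within the cap.

no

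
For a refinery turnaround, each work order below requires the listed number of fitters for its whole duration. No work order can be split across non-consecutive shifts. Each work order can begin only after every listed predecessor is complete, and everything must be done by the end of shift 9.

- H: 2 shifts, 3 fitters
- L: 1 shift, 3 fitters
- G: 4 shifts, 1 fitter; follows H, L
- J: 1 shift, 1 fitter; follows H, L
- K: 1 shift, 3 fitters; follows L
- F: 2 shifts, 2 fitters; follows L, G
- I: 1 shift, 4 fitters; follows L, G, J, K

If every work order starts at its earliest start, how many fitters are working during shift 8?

2

At early start, shift 8 has: F.
Demand: 2 = 2.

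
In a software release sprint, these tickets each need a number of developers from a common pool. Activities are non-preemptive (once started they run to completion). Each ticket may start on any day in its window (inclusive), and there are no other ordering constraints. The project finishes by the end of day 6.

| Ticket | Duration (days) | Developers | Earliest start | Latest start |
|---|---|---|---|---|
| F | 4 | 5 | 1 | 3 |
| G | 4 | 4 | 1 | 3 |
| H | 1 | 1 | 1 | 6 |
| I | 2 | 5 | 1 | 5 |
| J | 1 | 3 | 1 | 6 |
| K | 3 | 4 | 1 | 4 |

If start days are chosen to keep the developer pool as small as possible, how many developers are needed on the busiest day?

13

Early-start (F@1, G@1, H@1, I@1, J@1, K@1) gives peak 22: d1:22  d2:18  d3:13  d4:9  d5:0  d6:0.
Shift I→5, K→2.
Schedule F@1, G@1, H@1, I@5, J@1, K@2: d1:13  d2:13  d3:13  d4:13  d5:5  d6:5 — peak 13.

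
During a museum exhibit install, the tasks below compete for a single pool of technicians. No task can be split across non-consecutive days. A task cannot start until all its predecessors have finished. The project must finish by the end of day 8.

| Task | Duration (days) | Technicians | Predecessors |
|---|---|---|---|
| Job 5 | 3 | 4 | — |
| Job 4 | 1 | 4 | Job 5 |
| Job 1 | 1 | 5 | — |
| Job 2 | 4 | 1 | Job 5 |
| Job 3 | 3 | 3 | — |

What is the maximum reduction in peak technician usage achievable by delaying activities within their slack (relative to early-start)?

7

Early-start peak: d1:12  d2:7  d3:7  d4:5  d5:1  d6:1  d7:1  d8:0 ⇒ 12.
Leveled (Job 5@1, Job 4@4, Job 1@8, Job 2@4, Job 3@5): d1:4  d2:4  d3:4  d4:5  d5:4  d6:4  d7:4  d8:5 ⇒ 5.
Reduction 12 − 5 = 7.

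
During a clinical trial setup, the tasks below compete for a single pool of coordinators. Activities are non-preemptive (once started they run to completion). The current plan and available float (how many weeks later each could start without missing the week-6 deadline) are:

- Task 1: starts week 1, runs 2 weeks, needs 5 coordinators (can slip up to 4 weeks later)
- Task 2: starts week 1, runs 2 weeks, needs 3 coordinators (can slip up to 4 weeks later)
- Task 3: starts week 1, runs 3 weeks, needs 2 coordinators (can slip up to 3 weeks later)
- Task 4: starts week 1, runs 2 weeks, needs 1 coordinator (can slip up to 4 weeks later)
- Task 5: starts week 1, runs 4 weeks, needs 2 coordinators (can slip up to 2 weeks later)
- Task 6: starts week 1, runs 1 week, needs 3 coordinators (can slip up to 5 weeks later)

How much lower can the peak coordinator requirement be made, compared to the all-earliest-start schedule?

9

Early-start peak: w1:16  w2:13  w3:4  w4:2  w5:0  w6:0 ⇒ 16.
Leveled (Task 1@1, Task 2@3, Task 3@1, Task 4@4, Task 5@3, Task 6@5): w1:7  w2:7  w3:7  w4:6  w5:6  w6:2 ⇒ 7.
Reduction 16 − 7 = 9.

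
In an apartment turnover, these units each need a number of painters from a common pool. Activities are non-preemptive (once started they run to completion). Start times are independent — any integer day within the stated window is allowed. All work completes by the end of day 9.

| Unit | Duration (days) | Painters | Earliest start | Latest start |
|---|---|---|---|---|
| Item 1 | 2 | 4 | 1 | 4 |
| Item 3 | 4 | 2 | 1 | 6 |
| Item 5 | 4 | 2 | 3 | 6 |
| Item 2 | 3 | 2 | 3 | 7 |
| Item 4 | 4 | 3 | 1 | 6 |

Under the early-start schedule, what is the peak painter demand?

Early-start schedule: Item 1@1, Item 3@1, Item 5@3, Item 2@3, Item 4@1.
Load per day: day 1: 9, day 2: 9, day 3: 9, day 4: 9, day 5: 4, day 6: 2, day 7: 0, day 8: 0, day 9: 0.
Peak is 9.

9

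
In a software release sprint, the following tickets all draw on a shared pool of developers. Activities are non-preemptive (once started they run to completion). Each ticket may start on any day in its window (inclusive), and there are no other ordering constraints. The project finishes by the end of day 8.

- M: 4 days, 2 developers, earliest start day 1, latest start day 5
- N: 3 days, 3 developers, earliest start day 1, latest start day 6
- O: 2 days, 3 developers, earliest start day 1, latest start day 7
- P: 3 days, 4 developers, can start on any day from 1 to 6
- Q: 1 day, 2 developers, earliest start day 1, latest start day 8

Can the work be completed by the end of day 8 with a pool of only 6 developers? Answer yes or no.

Schedule M@1, N@1, O@4, P@6, Q@5: d1:5  d2:5  d3:5  d4:5  d5:5  d6:4  d7:4  d8:4 — peak 5 ≤ 6.

yes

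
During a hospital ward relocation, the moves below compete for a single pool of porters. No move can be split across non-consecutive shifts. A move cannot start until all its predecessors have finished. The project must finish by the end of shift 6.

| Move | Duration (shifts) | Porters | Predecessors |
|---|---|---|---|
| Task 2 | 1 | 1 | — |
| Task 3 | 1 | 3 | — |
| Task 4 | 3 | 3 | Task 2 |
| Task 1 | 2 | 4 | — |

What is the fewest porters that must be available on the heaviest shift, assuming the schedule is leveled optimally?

Early-start (Task 2@1, Task 3@1, Task 4@2, Task 1@1) gives peak 8: s1:8  s2:7  s3:3  s4:3  s5:0  s6:0.
Shift Task 1→5.
Schedule Task 2@1, Task 3@1, Task 4@2, Task 1@5: s1:4  s2:3  s3:3  s4:3  s5:4  s6:4 — peak 4.
Total porter-shifts = 21 over 6 shifts ⇒ peak ≥ ⌈21/6⌉ = 4, so 4 is optimal.

4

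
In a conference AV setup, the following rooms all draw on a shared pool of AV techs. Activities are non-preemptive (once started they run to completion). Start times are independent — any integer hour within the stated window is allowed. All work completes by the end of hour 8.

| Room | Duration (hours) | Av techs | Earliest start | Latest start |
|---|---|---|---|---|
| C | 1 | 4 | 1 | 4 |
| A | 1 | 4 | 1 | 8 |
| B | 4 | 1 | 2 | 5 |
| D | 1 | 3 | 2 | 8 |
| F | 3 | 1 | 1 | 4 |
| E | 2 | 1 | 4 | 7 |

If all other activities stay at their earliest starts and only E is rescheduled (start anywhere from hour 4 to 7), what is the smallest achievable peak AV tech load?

E@4: h1:9  h2:5  h3:2  h4:2  h5:2  h6:0  h7:0  h8:0 → peak 9
E@5: h1:9  h2:5  h3:2  h4:1  h5:2  h6:1  h7:0  h8:0 → peak 9
E@6: h1:9  h2:5  h3:2  h4:1  h5:1  h6:1  h7:1  h8:0 → peak 9
E@7: h1:9  h2:5  h3:2  h4:1  h5:1  h6:0  h7:1  h8:1 → peak 9
Best is E@4, peak 9.

9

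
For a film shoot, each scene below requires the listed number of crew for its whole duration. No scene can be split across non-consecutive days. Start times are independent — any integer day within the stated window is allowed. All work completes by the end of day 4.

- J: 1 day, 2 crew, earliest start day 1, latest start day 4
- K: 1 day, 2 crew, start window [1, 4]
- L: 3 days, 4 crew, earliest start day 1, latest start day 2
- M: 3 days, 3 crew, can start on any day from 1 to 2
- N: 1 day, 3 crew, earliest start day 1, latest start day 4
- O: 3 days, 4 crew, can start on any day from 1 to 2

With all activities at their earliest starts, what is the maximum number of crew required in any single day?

18

Early-start schedule: J@1, K@1, L@1, M@1, N@1, O@1.
Load per day: day 1: 18, day 2: 11, day 3: 11, day 4: 0.
Peak is 18.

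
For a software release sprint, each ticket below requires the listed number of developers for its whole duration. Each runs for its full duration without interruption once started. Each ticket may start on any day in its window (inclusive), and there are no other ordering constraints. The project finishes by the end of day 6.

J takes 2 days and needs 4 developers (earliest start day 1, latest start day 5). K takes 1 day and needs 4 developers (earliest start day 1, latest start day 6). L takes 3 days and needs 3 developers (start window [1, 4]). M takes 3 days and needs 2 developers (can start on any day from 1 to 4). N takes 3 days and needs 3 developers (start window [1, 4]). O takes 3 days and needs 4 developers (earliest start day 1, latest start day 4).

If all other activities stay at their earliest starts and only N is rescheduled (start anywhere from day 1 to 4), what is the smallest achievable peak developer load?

17

N@1: d1:20  d2:16  d3:12  d4:0  d5:0  d6:0 → peak 20
N@2: d1:17  d2:16  d3:12  d4:3  d5:0  d6:0 → peak 17
N@3: d1:17  d2:13  d3:12  d4:3  d5:3  d6:0 → peak 17
N@4: d1:17  d2:13  d3:9  d4:3  d5:3  d6:3 → peak 17
Best is N@2, peak 17.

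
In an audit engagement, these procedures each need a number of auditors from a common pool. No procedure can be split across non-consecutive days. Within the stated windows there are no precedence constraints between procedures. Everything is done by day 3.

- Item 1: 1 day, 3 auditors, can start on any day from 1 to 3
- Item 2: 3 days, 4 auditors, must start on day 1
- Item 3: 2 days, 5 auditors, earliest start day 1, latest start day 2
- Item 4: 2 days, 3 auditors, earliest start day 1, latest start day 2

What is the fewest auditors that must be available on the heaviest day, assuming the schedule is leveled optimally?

Early-start (Item 1@1, Item 2@1, Item 3@1, Item 4@1) gives peak 15: d1:15  d2:12  d3:4.
Shift Item 4→2.
Schedule Item 1@1, Item 2@1, Item 3@1, Item 4@2: d1:12  d2:12  d3:7 — peak 12.
No arrangement of the 12 feasible schedules does better.

12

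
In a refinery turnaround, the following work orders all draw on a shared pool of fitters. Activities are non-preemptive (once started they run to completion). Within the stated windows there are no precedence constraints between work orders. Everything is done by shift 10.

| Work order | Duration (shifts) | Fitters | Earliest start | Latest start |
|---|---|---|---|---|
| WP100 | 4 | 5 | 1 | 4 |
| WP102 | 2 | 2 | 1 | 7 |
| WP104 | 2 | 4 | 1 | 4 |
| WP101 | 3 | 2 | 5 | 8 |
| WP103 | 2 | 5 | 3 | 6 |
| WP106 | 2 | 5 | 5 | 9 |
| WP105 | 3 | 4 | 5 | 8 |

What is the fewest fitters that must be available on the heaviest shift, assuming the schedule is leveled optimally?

9

Early-start (WP100@1, WP102@1, WP104@1, WP101@5, WP103@3, WP106@5, WP105@5) gives peak 11: s1:11  s2:11  s3:10  s4:10  s5:11  s6:11  s7:6  s8:0  s9:0  s10:0.
Shift WP104→3, WP103→5, WP106→7, WP105→8.
Schedule WP100@1, WP102@1, WP104@3, WP101@5, WP103@5, WP106@7, WP105@8: s1:7  s2:7  s3:9  s4:9  s5:7  s6:7  s7:7  s8:9  s9:4  s10:4 — peak 9.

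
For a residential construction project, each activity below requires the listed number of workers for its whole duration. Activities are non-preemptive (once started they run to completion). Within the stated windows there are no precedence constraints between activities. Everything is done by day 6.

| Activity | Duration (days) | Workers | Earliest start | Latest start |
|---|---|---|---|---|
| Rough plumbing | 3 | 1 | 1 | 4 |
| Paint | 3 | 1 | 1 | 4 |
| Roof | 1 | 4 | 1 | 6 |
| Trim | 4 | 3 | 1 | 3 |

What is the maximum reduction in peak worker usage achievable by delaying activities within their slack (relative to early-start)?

4

Early-start peak: d1:9  d2:5  d3:5  d4:3  d5:0  d6:0 ⇒ 9.
Leveled (Rough plumbing@1, Paint@1, Roof@5, Trim@1): d1:5  d2:5  d3:5  d4:3  d5:4  d6:0 ⇒ 5.
Reduction 9 − 5 = 4.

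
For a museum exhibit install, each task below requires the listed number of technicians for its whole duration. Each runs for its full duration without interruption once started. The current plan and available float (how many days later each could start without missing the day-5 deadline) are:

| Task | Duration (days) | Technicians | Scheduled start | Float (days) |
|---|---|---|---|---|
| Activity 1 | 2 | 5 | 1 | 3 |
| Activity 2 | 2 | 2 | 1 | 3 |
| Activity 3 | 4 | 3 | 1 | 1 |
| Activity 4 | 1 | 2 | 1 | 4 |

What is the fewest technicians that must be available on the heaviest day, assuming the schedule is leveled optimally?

8

Early-start (Activity 1@1, Activity 2@1, Activity 3@1, Activity 4@1) gives peak 12: d1:12  d2:10  d3:3  d4:3  d5:0.
Shift Activity 2→3, Activity 4→3.
Schedule Activity 1@1, Activity 2@3, Activity 3@1, Activity 4@3: d1:8  d2:8  d3:7  d4:5  d5:0 — peak 8.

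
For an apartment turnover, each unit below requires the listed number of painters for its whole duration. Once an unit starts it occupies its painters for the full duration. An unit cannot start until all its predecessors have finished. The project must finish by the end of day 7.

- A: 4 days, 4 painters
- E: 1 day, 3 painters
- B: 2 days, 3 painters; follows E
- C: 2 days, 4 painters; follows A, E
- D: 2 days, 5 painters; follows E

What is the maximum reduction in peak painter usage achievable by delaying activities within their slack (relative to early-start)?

3

Early-start peak: d1:7  d2:12  d3:12  d4:4  d5:4  d6:4  d7:0 ⇒ 12.
Leveled (A@1, E@1, B@2, C@5, D@4): d1:7  d2:7  d3:7  d4:9  d5:9  d6:4  d7:0 ⇒ 9.
Reduction 12 − 9 = 3.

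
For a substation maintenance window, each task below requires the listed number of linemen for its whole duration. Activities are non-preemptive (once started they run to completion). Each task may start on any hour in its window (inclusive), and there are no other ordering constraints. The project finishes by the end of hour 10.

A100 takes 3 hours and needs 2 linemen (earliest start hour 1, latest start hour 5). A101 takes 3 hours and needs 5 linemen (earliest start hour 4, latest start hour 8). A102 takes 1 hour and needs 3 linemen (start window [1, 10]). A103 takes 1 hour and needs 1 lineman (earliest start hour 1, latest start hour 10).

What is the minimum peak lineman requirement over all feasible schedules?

Early-start (A100@1, A101@4, A102@1, A103@1) gives peak 6: h1:6  h2:2  h3:2  h4:5  h5:5  h6:5  h7:0  h8:0  h9:0  h10:0.
Shift A103→2.
Schedule A100@1, A101@4, A102@1, A103@2: h1:5  h2:3  h3:2  h4:5  h5:5  h6:5  h7:0  h8:0  h9:0  h10:0 — peak 5.

5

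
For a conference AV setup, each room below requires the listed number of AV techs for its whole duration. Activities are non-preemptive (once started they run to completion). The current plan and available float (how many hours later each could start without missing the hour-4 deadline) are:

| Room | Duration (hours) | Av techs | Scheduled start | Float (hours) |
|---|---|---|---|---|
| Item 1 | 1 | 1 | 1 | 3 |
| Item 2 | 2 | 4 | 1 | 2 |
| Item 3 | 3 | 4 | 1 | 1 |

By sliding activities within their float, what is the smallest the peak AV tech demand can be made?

8

Early-start (Item 1@1, Item 2@1, Item 3@1) gives peak 9: h1:9  h2:8  h3:4  h4:0.
Shift Item 3→2.
Schedule Item 1@1, Item 2@1, Item 3@2: h1:5  h2:8  h3:4  h4:4 — peak 8.
No arrangement of the 24 feasible schedules does better.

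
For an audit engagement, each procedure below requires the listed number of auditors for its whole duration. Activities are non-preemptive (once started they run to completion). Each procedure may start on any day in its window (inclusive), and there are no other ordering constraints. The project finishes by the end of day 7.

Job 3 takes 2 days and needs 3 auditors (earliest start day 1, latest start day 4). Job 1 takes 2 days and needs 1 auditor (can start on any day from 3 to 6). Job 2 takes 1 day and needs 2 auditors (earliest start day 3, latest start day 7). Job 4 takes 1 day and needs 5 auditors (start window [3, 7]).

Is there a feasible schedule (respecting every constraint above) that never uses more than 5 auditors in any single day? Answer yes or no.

Schedule Job 3@1, Job 1@3, Job 2@3, Job 4@5: d1:3  d2:3  d3:3  d4:1  d5:5  d6:0  d7:0 — peak 5 ≤ 5.

yes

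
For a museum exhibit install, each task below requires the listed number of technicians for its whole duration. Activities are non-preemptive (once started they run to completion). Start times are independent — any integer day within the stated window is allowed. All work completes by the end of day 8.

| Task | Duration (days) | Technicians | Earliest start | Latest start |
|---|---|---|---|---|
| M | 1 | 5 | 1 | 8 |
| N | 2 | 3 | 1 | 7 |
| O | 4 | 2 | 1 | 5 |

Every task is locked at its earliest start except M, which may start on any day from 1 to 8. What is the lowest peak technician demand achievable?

5

M@1: d1:10  d2:5  d3:2  d4:2  d5:0  d6:0  d7:0  d8:0 → peak 10
M@2: d1:5  d2:10  d3:2  d4:2  d5:0  d6:0  d7:0  d8:0 → peak 10
M@3: d1:5  d2:5  d3:7  d4:2  d5:0  d6:0  d7:0  d8:0 → peak 7
M@4: d1:5  d2:5  d3:2  d4:7  d5:0  d6:0  d7:0  d8:0 → peak 7
M@5: d1:5  d2:5  d3:2  d4:2  d5:5  d6:0  d7:0  d8:0 → peak 5
M@6: d1:5  d2:5  d3:2  d4:2  d5:0  d6:5  d7:0  d8:0 → peak 5
M@7: d1:5  d2:5  d3:2  d4:2  d5:0  d6:0  d7:5  d8:0 → peak 5
M@8: d1:5  d2:5  d3:2  d4:2  d5:0  d6:0  d7:0  d8:5 → peak 5
Best is M@5, peak 5.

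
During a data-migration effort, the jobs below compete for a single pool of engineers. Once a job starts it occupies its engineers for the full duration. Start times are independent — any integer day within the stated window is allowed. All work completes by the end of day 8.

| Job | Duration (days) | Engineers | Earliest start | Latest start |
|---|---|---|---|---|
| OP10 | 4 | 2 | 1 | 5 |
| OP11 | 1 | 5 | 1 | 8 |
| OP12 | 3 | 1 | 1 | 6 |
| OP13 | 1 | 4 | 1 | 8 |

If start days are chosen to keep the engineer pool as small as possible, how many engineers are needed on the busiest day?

5

Early-start (OP10@1, OP11@1, OP12@1, OP13@1) gives peak 12: d1:12  d2:3  d3:3  d4:2  d5:0  d6:0  d7:0  d8:0.
Shift OP11→5, OP13→6.
Schedule OP10@1, OP11@5, OP12@1, OP13@6: d1:3  d2:3  d3:3  d4:2  d5:5  d6:4  d7:0  d8:0 — peak 5.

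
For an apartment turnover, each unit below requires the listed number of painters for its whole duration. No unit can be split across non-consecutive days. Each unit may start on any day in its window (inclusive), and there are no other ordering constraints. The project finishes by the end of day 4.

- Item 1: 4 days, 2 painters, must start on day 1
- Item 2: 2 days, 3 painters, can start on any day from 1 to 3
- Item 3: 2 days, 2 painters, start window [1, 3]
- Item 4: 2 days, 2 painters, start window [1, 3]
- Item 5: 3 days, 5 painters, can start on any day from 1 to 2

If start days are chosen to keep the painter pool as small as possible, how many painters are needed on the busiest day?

Early-start (Item 1@1, Item 2@1, Item 3@1, Item 4@1, Item 5@1) gives peak 14: d1:14  d2:14  d3:7  d4:2.
Shift Item 3→3, Item 4→3.
Schedule Item 1@1, Item 2@1, Item 3@3, Item 4@3, Item 5@1: d1:10  d2:10  d3:11  d4:6 — peak 11.

11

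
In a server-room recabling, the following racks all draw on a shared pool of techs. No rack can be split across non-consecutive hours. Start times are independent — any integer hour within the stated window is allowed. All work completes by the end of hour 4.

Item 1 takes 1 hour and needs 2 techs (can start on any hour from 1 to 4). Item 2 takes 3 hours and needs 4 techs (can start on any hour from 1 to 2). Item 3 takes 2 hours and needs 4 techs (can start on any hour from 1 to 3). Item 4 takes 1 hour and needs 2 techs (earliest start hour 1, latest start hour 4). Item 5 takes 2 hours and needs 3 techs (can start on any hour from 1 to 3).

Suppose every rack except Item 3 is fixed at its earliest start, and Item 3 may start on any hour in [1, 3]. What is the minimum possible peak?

Item 3@1: h1:15  h2:11  h3:4  h4:0 → peak 15
Item 3@2: h1:11  h2:11  h3:8  h4:0 → peak 11
Item 3@3: h1:11  h2:7  h3:8  h4:4 → peak 11
Best is Item 3@2, peak 11.

11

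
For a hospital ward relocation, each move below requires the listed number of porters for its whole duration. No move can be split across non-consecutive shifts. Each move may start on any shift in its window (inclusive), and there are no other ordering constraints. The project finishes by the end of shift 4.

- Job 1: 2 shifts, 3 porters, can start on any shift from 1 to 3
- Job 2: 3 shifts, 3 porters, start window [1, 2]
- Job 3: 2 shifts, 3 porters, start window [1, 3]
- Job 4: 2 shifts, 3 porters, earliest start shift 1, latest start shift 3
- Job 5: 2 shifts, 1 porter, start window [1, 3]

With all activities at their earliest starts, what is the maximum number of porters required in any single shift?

Early-start schedule: Job 1@1, Job 2@1, Job 3@1, Job 4@1, Job 5@1.
Load per shift: shift 1: 13, shift 2: 13, shift 3: 3, shift 4: 0.
Peak is 13.

13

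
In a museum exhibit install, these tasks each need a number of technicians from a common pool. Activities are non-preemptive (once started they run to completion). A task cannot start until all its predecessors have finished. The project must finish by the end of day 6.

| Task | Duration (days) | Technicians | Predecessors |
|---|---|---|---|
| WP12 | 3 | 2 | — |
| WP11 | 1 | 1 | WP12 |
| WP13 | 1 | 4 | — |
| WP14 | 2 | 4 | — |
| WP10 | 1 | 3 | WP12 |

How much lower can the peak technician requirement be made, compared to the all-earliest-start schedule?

Early-start peak: d1:10  d2:6  d3:2  d4:4  d5:0  d6:0 ⇒ 10.
Leveled (WP12@1, WP11@4, WP13@1, WP14@2, WP10@4): d1:6  d2:6  d3:6  d4:4  d5:0  d6:0 ⇒ 6.
Reduction 10 − 6 = 4.

4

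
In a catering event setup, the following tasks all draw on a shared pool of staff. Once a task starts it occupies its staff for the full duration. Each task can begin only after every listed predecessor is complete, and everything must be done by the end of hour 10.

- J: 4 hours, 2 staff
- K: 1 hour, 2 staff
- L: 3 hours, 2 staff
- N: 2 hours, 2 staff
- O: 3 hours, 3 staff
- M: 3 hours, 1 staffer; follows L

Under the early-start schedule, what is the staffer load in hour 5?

At early start, hour 5 has: M.
Demand: 1 = 1.

1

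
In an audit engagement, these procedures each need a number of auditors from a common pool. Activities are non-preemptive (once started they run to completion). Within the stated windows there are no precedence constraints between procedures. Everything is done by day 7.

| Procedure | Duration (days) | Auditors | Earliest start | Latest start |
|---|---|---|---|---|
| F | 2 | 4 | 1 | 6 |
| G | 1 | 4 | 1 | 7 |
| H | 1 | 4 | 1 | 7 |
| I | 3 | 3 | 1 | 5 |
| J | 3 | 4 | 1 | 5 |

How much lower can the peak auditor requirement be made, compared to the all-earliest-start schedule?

12

Early-start peak: d1:19  d2:11  d3:7  d4:0  d5:0  d6:0  d7:0 ⇒ 19.
Leveled (F@1, G@3, H@4, I@1, J@5): d1:7  d2:7  d3:7  d4:4  d5:4  d6:4  d7:4 ⇒ 7.
Reduction 19 − 7 = 12.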